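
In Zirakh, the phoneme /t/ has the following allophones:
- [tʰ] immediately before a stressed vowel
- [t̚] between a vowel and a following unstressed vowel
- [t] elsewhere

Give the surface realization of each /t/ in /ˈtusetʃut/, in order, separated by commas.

[tʰ], [t], [t]

Occurrence 1 (position 1): immediately before a stressed vowel → [tʰ].
Occurrence 2 (position 5): no conditioning environment matches → elsewhere allophone [t].
Occurrence 3 (position 8): no conditioning environment matches → elsewhere allophone [t].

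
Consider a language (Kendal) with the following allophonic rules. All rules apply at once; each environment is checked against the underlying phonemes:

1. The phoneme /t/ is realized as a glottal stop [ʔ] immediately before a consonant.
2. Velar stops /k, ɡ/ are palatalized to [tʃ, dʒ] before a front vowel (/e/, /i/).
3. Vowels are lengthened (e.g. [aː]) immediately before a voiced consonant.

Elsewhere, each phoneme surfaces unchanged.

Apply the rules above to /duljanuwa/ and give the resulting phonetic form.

/d/ stays [d].
/u/ meets the environment for rule 3 (before a voiced consonant) → [uː].
/l/ — not in any rule's target class → [l].
/j/ — not in any rule's target class → [j].
Rule 3 applies to /a/ (between /j/ and /n/: before a voiced consonant) → [aː].
/n/ stays [n].
/u/ — between /n/ and /w/, before a voiced consonant — surfaces as [uː] (rule 3).
/w/ (between /u/ and /a/): no rule targets it → [w].
/a/ — word-final; rule 3 does not apply here → [a].

[duːljaːnuːwa]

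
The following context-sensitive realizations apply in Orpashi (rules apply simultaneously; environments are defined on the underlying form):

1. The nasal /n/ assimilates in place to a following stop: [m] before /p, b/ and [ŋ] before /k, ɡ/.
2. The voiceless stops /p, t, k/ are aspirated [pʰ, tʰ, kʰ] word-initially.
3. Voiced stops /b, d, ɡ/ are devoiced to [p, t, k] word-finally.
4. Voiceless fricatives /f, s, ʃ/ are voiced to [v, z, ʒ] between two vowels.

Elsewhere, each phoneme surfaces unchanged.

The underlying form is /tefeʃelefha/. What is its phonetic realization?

/t/ meets the environment for rule 2 (word-initially) → [tʰ].
/e/ (between /t/ and /f/) is unaffected → [e].
/f/ (between /e/ and /e/) occurs between two vowels → [v] by rule 4.
/e/ — not in any rule's target class → [e].
/ʃ/ (between /e/ and /e/): between two vowels, so rule 4 applies → [ʒ].
/e/ (between /ʃ/ and /l/) is unaffected → [e].
/l/ stays [l].
/e/ (between /l/ and /f/): no rule targets it → [e].
/f/ — between /e/ and /h/; rule 4 does not apply here → [f].
/h/ stays [h].
/a/ (word-final) is unaffected → [a].

[tʰeveʒelefha]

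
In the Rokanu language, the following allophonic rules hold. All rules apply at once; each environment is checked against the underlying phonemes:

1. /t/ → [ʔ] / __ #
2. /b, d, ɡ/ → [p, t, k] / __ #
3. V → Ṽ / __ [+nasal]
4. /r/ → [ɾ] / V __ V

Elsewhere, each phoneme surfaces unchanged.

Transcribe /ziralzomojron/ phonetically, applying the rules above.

/z/ stays [z].
/i/ (between /z/ and /r/) fails the environment for rule 3, so it stays [i].
/r/ meets the environment for rule 4 (between two vowels) → [ɾ].
/a/ (between /r/ and /l/) fails the environment for rule 3, so it stays [a].
/l/ (between /a/ and /z/): no rule targets it → [l].
/z/ (between /l/ and /o/) is unaffected → [z].
/o/ meets the environment for rule 3 (before a nasal consonant) → [õ].
/m/ — not in any rule's target class → [m].
/o/ — between /m/ and /j/; rule 3 does not apply here → [o].
/j/ (between /o/ and /r/) is unaffected → [j].
/r/ (between /j/ and /o/) fails the environment for rule 4, so it stays [r].
/o/ — between /r/ and /n/, before a nasal consonant — surfaces as [õ] (rule 3).
/n/ (word-final) is unaffected → [n].

[ziɾalzõmojrõn]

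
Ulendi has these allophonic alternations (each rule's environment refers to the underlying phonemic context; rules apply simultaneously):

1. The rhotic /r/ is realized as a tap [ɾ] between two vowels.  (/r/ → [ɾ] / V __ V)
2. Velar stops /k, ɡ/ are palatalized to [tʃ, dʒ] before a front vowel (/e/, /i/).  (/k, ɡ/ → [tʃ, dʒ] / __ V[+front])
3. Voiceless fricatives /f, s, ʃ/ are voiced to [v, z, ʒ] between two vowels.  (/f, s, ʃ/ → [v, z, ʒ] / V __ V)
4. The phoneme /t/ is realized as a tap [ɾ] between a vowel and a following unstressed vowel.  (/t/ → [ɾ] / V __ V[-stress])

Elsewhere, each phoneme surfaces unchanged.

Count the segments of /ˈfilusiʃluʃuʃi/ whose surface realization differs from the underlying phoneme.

3

Segments that undergo a rule: /s/ → [z] (rule 3); /ʃ/ → [ʒ] (rule 3); /ʃ/ → [ʒ] (rule 3).
All other segments surface unchanged.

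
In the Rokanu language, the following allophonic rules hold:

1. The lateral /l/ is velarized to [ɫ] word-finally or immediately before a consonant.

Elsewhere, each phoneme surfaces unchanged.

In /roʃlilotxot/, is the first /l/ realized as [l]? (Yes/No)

/l/ (between /ʃ/ and /i/) fails the environment for rule 1, so it stays [l].
The actual realization is [l], which matches [l].

Yes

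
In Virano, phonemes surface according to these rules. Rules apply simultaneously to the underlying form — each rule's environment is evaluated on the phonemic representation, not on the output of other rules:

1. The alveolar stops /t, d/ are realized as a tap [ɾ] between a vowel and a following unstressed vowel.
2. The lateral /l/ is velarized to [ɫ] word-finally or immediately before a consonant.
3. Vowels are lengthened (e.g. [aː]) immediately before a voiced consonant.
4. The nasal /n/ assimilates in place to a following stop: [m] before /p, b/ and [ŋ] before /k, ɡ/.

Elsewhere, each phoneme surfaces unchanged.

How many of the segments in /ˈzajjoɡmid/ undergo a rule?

3

Segments that undergo a rule: /a/ → [aː] (rule 3); /o/ → [oː] (rule 3); /i/ → [iː] (rule 3).
All other segments surface unchanged.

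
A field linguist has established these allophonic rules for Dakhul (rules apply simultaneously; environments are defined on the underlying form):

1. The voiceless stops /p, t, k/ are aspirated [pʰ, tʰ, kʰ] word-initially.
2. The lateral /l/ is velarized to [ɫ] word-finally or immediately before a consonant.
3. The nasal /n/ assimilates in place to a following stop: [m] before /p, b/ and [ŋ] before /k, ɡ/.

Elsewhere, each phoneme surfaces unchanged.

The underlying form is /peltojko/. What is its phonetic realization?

/p/ — word-initial, word-initially — surfaces as [pʰ] (rule 1).
/e/ stays [e].
/l/ (between /e/ and /t/): word-finally or immediately before a consonant, so rule 2 applies → [ɫ].
/t/ (between /l/ and /o/): rule 1 targets it, but not word-initially → unchanged [t].
/o/ (between /t/ and /j/): no rule targets it → [o].
/j/ — not in any rule's target class → [j].
/k/ — between /j/ and /o/; rule 1 does not apply here → [k].
/o/ stays [o].

[pʰeɫtojko]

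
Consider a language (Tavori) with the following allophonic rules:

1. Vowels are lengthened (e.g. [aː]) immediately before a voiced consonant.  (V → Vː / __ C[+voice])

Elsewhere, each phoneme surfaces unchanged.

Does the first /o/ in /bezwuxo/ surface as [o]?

/o/ (word-final): rule 1 targets it, but not before a voiced consonant → unchanged [o].
The actual realization is [o], which matches [o].

Yes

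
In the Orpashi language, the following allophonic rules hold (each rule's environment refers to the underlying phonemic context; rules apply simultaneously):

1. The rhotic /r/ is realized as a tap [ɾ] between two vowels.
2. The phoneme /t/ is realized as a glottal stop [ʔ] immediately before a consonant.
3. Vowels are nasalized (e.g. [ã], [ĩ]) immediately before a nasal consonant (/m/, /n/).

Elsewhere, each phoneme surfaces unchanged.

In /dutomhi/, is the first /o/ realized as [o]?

/o/ (between /t/ and /m/): before a nasal consonant, so rule 3 applies → [õ].
The actual realization is [õ], not [o].

No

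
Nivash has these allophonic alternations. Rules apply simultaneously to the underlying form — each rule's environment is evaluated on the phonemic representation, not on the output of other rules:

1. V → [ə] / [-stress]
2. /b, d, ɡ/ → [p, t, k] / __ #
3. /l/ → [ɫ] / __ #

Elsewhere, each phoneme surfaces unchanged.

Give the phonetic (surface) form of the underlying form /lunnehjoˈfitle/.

/l/ (word-initial) is in the target of rule 3 but the environment (word-finally) is not met → [l].
Rule 1 applies to /u/ (between /l/ and /n/: in an unstressed syllable) → [ə].
/n/ — not in any rule's target class → [n].
/n/ (between /n/ and /e/) is unaffected → [n].
/e/ (between /n/ and /h/): in an unstressed syllable, so rule 1 applies → [ə].
/h/ (between /e/ and /j/) is unaffected → [h].
/j/ (between /h/ and /o/): no rule targets it → [j].
/o/ meets the environment for rule 1 (in an unstressed syllable) → [ə].
/f/ — not in any rule's target class → [f].
/i/ (between /f/ and /t/) fails the environment for rule 1, so it stays [i].
/t/ (between /i/ and /l/) is unaffected → [t].
/l/ (between /t/ and /e/): rule 3 targets it, but not word-finally → unchanged [l].
/e/ (word-final) occurs in an unstressed syllable → [ə] by rule 1.

[lənnəhjəˈfitlə]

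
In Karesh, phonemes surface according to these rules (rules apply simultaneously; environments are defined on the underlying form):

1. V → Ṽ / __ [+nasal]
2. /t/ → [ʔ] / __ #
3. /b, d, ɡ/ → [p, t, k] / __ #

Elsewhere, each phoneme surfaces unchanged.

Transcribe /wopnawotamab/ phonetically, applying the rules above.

[wopnawotãmap]

/w/ (word-initial) is unaffected → [w].
/o/ — between /w/ and /p/; rule 1 does not apply here → [o].
/p/ (between /o/ and /n/) is unaffected → [p].
/n/ — not in any rule's target class → [n].
/a/ (between /n/ and /w/) is in the target of rule 1 but the environment (before a nasal consonant) is not met → [a].
/w/ (between /a/ and /o/) is unaffected → [w].
/o/ (between /w/ and /t/) is in the target of rule 1 but the environment (before a nasal consonant) is not met → [o].
/t/ (between /o/ and /a/) is in the target of rule 2 but the environment (word-finally) is not met → [t].
/a/ (between /t/ and /m/): before a nasal consonant, so rule 1 applies → [ã].
/m/ stays [m].
/a/ (between /m/ and /b/) fails the environment for rule 1, so it stays [a].
/b/ meets the environment for rule 3 (word-finally) → [p].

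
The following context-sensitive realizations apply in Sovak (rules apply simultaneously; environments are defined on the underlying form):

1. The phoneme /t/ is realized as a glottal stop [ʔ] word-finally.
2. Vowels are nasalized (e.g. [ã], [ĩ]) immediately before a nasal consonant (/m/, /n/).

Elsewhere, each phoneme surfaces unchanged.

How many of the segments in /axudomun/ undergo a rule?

Segments that undergo a rule: /o/ → [õ] (rule 2); /u/ → [ũ] (rule 2).
All other segments surface unchanged.

2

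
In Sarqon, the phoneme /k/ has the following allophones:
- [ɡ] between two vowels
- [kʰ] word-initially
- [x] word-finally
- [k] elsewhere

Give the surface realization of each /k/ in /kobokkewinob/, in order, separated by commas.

Occurrence 1 (position 1): word-initially → [kʰ].
Occurrence 2 (position 5): no conditioning environment matches → elsewhere allophone [k].
Occurrence 3 (position 6): no conditioning environment matches → elsewhere allophone [k].

[kʰ], [k], [k]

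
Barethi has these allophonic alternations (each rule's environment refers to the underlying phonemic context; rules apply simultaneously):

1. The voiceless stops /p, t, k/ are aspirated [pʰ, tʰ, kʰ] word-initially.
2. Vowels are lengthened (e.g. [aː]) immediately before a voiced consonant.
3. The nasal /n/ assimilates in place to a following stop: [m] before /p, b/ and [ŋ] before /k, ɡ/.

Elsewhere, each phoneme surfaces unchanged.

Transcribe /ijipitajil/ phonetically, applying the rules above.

[iːjipitaːjiːl]

Rule 2 applies to /i/ (word-initial: before a voiced consonant) → [iː].
/j/ — not in any rule's target class → [j].
/i/ (between /j/ and /p/): rule 2 targets it, but not before a voiced consonant → unchanged [i].
/p/ (between /i/ and /i/): rule 1 targets it, but not word-initially → unchanged [p].
/i/ (between /p/ and /t/) fails the environment for rule 2, so it stays [i].
/t/ (between /i/ and /a/) fails the environment for rule 1, so it stays [t].
/a/ meets the environment for rule 2 (before a voiced consonant) → [aː].
/j/ (between /a/ and /i/): no rule targets it → [j].
Rule 2 applies to /i/ (between /j/ and /l/: before a voiced consonant) → [iː].
/l/ — not in any rule's target class → [l].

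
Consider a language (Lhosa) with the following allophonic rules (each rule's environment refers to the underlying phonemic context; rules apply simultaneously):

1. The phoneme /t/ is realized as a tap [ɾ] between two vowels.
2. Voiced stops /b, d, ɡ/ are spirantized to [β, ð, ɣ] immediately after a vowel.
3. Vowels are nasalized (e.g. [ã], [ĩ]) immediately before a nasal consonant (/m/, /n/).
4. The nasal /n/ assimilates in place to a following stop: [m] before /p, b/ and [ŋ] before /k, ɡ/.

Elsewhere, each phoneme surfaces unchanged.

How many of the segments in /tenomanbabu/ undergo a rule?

Segments that undergo a rule: /e/ → [ẽ] (rule 3); /o/ → [õ] (rule 3); /a/ → [ã] (rule 3); /n/ → [m] (rule 4); /b/ → [β] (rule 2).
All other segments surface unchanged.

5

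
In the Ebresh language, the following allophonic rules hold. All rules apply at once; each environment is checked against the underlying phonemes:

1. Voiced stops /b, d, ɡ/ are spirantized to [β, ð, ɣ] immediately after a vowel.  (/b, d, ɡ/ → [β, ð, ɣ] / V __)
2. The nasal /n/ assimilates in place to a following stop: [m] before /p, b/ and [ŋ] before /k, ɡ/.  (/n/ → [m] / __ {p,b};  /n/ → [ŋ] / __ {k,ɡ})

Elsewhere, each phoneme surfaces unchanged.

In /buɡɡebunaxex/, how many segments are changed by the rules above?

Segments that undergo a rule: /ɡ/ → [ɣ] (rule 1); /b/ → [β] (rule 1).
All other segments surface unchanged.

2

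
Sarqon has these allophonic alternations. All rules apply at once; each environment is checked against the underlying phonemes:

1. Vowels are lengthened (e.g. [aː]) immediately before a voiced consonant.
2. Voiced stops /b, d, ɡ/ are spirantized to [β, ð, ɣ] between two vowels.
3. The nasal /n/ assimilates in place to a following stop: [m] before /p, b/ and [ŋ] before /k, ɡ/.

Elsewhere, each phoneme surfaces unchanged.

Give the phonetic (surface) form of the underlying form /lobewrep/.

/l/ — not in any rule's target class → [l].
Rule 1 applies to /o/ (between /l/ and /b/: before a voiced consonant) → [oː].
Rule 2 applies to /b/ (between /o/ and /e/: between two vowels) → [β].
/e/ meets the environment for rule 1 (before a voiced consonant) → [eː].
/w/ (between /e/ and /r/) is unaffected → [w].
/r/ stays [r].
/e/ — between /r/ and /p/; rule 1 does not apply here → [e].
/p/ stays [p].

[loːβeːwrep]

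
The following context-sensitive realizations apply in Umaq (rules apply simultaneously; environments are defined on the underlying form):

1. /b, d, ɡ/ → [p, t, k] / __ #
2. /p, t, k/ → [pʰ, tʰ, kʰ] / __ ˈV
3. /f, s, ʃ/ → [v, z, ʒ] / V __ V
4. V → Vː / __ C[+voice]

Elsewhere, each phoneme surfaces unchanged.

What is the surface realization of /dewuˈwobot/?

/d/ — word-initial; rule 1 does not apply here → [d].
/e/ — between /d/ and /w/, before a voiced consonant — surfaces as [eː] (rule 4).
/u/ meets the environment for rule 4 (before a voiced consonant) → [uː].
/o/ (between /w/ and /b/) occurs before a voiced consonant → [oː] by rule 4.
/b/ — between /o/ and /o/; rule 1 does not apply here → [b].
/o/ — between /b/ and /t/; rule 4 does not apply here → [o].
/t/ (word-final) fails the environment for rule 2, so it stays [t].

[deːwuːˈwoːbot]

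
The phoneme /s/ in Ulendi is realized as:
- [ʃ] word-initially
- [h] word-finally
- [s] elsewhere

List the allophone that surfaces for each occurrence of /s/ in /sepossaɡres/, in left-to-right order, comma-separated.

[ʃ], [s], [s], [h]

Occurrence 1 (position 1): word-initially → [ʃ].
Occurrence 2 (position 5): no conditioning environment matches → elsewhere allophone [s].
Occurrence 3 (position 6): no conditioning environment matches → elsewhere allophone [s].
Occurrence 4 (position 11): word-finally → [h].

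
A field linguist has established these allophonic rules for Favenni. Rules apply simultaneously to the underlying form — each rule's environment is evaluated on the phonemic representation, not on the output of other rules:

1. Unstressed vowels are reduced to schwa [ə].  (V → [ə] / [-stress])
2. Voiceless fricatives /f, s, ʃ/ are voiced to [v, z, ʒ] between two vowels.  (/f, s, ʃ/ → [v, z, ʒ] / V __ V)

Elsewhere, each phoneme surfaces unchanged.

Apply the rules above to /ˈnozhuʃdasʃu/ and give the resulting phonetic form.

/n/ (word-initial) is unaffected → [n].
/o/ (between /n/ and /z/): rule 1 targets it, but not in an unstressed syllable → unchanged [o].
/z/ (between /o/ and /h/) is unaffected → [z].
/h/ stays [h].
/u/ — between /h/ and /ʃ/, in an unstressed syllable — surfaces as [ə] (rule 1).
/ʃ/ — between /u/ and /d/; rule 2 does not apply here → [ʃ].
/d/ (between /ʃ/ and /a/): no rule targets it → [d].
/a/ (between /d/ and /s/) occurs in an unstressed syllable → [ə] by rule 1.
/s/ (between /a/ and /ʃ/) fails the environment for rule 2, so it stays [s].
/ʃ/ — between /s/ and /u/; rule 2 does not apply here → [ʃ].
/u/ (word-final) occurs in an unstressed syllable → [ə] by rule 1.

[ˈnozhəʃdəsʃə]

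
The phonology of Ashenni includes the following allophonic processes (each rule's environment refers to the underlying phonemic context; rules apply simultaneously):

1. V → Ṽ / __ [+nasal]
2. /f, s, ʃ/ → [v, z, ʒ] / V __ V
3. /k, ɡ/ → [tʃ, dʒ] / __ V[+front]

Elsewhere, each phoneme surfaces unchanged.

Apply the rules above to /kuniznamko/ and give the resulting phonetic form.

/k/ — word-initial; rule 3 does not apply here → [k].
/u/ (between /k/ and /n/): before a nasal consonant, so rule 1 applies → [ũ].
/n/ stays [n].
/i/ (between /n/ and /z/) fails the environment for rule 1, so it stays [i].
/z/ (between /i/ and /n/): no rule targets it → [z].
/n/ (between /z/ and /a/) is unaffected → [n].
/a/ — between /n/ and /m/, before a nasal consonant — surfaces as [ã] (rule 1).
/m/ (between /a/ and /k/): no rule targets it → [m].
/k/ (between /m/ and /o/) is in the target of rule 3 but the environment (before a front vowel) is not met → [k].
/o/ — word-final; rule 1 does not apply here → [o].

[kũniznãmko]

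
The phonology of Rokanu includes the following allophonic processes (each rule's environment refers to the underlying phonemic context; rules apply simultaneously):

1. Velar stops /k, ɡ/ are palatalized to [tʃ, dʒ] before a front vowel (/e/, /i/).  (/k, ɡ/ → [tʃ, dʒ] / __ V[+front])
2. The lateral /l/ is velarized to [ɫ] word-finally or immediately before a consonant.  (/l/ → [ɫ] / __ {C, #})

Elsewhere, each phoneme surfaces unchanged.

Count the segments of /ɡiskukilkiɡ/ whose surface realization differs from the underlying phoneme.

Segments that undergo a rule: /ɡ/ → [dʒ] (rule 1); /k/ → [tʃ] (rule 1); /l/ → [ɫ] (rule 2); /k/ → [tʃ] (rule 1).
All other segments surface unchanged.

4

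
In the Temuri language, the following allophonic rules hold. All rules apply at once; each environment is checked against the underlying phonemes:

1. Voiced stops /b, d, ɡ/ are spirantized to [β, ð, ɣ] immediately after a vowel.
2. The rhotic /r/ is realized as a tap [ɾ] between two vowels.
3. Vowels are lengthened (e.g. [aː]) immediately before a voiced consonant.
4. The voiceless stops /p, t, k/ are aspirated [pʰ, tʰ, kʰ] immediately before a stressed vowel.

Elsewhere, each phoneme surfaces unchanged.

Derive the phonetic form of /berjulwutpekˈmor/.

/b/ (word-initial): rule 1 targets it, but not immediately after a vowel → unchanged [b].
/e/ meets the environment for rule 3 (before a voiced consonant) → [eː].
/r/ (between /e/ and /j/) is in the target of rule 2 but the environment (between two vowels) is not met → [r].
/j/ stays [j].
/u/ (between /j/ and /l/) occurs before a voiced consonant → [uː] by rule 3.
/l/ — not in any rule's target class → [l].
/w/ (between /l/ and /u/): no rule targets it → [w].
/u/ (between /w/ and /t/) fails the environment for rule 3, so it stays [u].
/t/ (between /u/ and /p/) fails the environment for rule 4, so it stays [t].
/p/ (between /t/ and /e/): rule 4 targets it, but not immediately before a stressed vowel → unchanged [p].
/e/ (between /p/ and /k/) is in the target of rule 3 but the environment (before a voiced consonant) is not met → [e].
/k/ (between /e/ and /m/) fails the environment for rule 4, so it stays [k].
/m/ — not in any rule's target class → [m].
/o/ (between /m/ and /r/): before a voiced consonant, so rule 3 applies → [oː].
/r/ — word-final; rule 2 does not apply here → [r].

[beːrjuːlwutpekˈmoːr]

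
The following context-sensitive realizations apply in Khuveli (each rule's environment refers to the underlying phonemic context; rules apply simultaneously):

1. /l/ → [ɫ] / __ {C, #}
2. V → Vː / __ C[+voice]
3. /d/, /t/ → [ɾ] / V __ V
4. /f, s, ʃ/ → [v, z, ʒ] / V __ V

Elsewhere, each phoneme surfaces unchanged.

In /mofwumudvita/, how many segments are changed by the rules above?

3

Segments that undergo a rule: /u/ → [uː] (rule 2); /u/ → [uː] (rule 2); /t/ → [ɾ] (rule 3).
All other segments surface unchanged.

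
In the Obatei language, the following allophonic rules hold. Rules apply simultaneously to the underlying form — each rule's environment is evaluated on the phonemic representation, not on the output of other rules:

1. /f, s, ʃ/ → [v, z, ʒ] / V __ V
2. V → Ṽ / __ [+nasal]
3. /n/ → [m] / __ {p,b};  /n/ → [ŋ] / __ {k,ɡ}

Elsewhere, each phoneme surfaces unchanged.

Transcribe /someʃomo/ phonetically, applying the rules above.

[sõmeʒõmo]

/s/ — word-initial; rule 1 does not apply here → [s].
/o/ — between /s/ and /m/, before a nasal consonant — surfaces as [õ] (rule 2).
/e/ — between /m/ and /ʃ/; rule 2 does not apply here → [e].
Rule 1 applies to /ʃ/ (between /e/ and /o/: between two vowels) → [ʒ].
/o/ meets the environment for rule 2 (before a nasal consonant) → [õ].
/o/ (word-final) is in the target of rule 2 but the environment (before a nasal consonant) is not met → [o].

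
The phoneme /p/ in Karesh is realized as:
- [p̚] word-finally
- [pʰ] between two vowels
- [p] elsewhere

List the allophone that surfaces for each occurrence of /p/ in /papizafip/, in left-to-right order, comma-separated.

[p], [pʰ], [p̚]

Occurrence 1 (position 1): no conditioning environment matches → elsewhere allophone [p].
Occurrence 2 (position 3): between two vowels → [pʰ].
Occurrence 3 (position 9): word-finally → [p̚].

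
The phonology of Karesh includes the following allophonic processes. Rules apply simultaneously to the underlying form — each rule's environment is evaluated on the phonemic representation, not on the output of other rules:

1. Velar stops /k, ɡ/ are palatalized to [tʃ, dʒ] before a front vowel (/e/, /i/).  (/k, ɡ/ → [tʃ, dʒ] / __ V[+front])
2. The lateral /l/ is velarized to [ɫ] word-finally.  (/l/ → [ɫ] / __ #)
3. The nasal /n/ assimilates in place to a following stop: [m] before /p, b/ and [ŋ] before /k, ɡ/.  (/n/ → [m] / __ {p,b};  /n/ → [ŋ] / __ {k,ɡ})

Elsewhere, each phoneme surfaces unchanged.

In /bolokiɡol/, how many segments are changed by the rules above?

Segments that undergo a rule: /k/ → [tʃ] (rule 1); /l/ → [ɫ] (rule 2).
All other segments surface unchanged.

2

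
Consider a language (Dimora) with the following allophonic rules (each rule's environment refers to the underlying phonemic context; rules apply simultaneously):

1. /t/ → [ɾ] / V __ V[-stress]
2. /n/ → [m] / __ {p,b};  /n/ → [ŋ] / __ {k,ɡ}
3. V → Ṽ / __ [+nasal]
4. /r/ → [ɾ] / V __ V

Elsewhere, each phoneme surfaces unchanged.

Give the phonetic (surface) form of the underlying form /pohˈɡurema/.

/p/ stays [p].
/o/ (between /p/ and /h/): rule 3 targets it, but not before a nasal consonant → unchanged [o].
/h/ (between /o/ and /ɡ/): no rule targets it → [h].
/ɡ/ — not in any rule's target class → [ɡ].
/u/ (between /ɡ/ and /r/) fails the environment for rule 3, so it stays [u].
/r/ meets the environment for rule 4 (between two vowels) → [ɾ].
/e/ meets the environment for rule 3 (before a nasal consonant) → [ẽ].
/m/ stays [m].
/a/ (word-final) is in the target of rule 3 but the environment (before a nasal consonant) is not met → [a].

[pohˈɡuɾẽma]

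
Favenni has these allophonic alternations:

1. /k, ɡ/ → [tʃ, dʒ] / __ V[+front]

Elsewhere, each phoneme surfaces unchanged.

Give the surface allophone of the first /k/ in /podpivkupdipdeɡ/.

[k]

/k/ — between /v/ and /u/; rule 1 does not apply here → [k].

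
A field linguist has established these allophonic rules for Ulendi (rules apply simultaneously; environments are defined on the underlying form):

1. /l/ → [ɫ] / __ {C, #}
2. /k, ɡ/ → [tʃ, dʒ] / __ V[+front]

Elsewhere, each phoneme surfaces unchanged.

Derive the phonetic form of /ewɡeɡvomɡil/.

[ewdʒeɡvomdʒiɫ]

/e/ (word-initial) is unaffected → [e].
/w/ (between /e/ and /ɡ/) is unaffected → [w].
Rule 2 applies to /ɡ/ (between /w/ and /e/: before a front vowel) → [dʒ].
/e/ stays [e].
/ɡ/ — between /e/ and /v/; rule 2 does not apply here → [ɡ].
/v/ (between /ɡ/ and /o/) is unaffected → [v].
/o/ (between /v/ and /m/) is unaffected → [o].
/m/ (between /o/ and /ɡ/) is unaffected → [m].
/ɡ/ (between /m/ and /i/): before a front vowel, so rule 2 applies → [dʒ].
/i/ stays [i].
Rule 1 applies to /l/ (word-final: word-finally or immediately before a consonant) → [ɫ].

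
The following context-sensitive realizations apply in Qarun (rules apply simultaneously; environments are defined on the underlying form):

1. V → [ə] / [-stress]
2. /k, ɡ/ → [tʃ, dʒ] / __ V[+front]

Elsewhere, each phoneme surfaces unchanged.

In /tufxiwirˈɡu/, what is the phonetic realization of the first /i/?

/i/ — between /x/ and /w/, in an unstressed syllable — surfaces as [ə] (rule 1).

[ə]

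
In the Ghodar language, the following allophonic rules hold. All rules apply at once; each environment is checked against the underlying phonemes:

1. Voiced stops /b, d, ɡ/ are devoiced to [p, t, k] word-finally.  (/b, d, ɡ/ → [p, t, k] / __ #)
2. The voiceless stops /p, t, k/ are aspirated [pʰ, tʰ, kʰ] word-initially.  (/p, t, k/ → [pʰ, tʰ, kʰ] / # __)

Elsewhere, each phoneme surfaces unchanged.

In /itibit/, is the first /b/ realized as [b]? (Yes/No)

/b/ (between /i/ and /i/) is in the target of rule 1 but the environment (word-finally) is not met → [b].
The actual realization is [b], which matches [b].

Yes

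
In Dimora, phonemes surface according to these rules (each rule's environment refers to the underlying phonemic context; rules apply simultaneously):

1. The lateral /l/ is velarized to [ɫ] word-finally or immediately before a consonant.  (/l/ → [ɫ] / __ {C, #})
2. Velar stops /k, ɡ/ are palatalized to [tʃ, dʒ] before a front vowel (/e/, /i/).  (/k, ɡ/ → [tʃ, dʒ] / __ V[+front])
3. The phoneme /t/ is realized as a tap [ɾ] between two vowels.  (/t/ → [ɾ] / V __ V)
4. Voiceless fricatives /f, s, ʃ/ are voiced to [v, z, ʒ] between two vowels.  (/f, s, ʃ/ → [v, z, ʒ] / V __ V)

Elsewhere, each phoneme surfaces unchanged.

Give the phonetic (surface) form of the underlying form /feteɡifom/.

/f/ (word-initial): rule 4 targets it, but not between two vowels → unchanged [f].
/e/ stays [e].
/t/ (between /e/ and /e/): between two vowels, so rule 3 applies → [ɾ].
/e/ stays [e].
/ɡ/ (between /e/ and /i/) occurs before a front vowel → [dʒ] by rule 2.
/i/ — not in any rule's target class → [i].
/f/ — between /i/ and /o/, between two vowels — surfaces as [v] (rule 4).
/o/ stays [o].
/m/ — not in any rule's target class → [m].

[feɾedʒivom]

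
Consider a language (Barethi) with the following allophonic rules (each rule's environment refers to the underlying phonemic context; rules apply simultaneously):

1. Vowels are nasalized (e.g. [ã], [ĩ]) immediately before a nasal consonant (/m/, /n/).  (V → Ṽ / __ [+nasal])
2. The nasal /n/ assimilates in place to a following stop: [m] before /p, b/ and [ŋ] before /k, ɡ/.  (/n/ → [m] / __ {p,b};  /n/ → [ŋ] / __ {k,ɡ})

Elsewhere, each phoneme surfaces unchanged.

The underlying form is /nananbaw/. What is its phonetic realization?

/n/ — word-initial; rule 2 does not apply here → [n].
/a/ (between /n/ and /n/): before a nasal consonant, so rule 1 applies → [ã].
/n/ (between /a/ and /a/) is in the target of rule 2 but the environment (before a labial or velar stop) is not met → [n].
/a/ (between /n/ and /n/): before a nasal consonant, so rule 1 applies → [ã].
/n/ (between /a/ and /b/): before a labial or velar stop, so rule 2 applies → [m].
/b/ — not in any rule's target class → [b].
/a/ (between /b/ and /w/): rule 1 targets it, but not before a nasal consonant → unchanged [a].
/w/ (word-final) is unaffected → [w].

[nãnãmbaw]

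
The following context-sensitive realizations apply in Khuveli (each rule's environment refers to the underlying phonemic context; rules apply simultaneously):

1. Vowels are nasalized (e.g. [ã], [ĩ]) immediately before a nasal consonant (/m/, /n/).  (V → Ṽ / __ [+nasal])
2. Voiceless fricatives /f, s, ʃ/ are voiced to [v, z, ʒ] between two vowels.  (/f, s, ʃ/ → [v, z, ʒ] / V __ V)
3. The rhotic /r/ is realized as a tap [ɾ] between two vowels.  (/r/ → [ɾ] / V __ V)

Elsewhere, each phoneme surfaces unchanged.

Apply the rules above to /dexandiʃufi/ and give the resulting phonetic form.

[dexãndiʒuvi]

/d/ stays [d].
/e/ — between /d/ and /x/; rule 1 does not apply here → [e].
/x/ — not in any rule's target class → [x].
Rule 1 applies to /a/ (between /x/ and /n/: before a nasal consonant) → [ã].
/n/ (between /a/ and /d/) is unaffected → [n].
/d/ (between /n/ and /i/) is unaffected → [d].
/i/ (between /d/ and /ʃ/) fails the environment for rule 1, so it stays [i].
/ʃ/ (between /i/ and /u/): between two vowels, so rule 2 applies → [ʒ].
/u/ (between /ʃ/ and /f/) is in the target of rule 1 but the environment (before a nasal consonant) is not met → [u].
/f/ — between /u/ and /i/, between two vowels — surfaces as [v] (rule 2).
/i/ — word-final; rule 1 does not apply here → [i].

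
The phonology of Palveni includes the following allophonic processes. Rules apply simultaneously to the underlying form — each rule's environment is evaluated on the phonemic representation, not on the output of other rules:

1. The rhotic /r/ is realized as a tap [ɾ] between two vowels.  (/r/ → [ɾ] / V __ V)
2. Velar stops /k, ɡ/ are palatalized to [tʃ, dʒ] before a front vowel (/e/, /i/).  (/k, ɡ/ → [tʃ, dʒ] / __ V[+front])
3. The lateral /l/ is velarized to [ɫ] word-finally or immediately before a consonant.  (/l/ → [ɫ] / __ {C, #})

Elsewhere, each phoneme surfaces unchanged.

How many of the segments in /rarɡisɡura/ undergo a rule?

2

Segments that undergo a rule: /ɡ/ → [dʒ] (rule 2); /r/ → [ɾ] (rule 1).
All other segments surface unchanged.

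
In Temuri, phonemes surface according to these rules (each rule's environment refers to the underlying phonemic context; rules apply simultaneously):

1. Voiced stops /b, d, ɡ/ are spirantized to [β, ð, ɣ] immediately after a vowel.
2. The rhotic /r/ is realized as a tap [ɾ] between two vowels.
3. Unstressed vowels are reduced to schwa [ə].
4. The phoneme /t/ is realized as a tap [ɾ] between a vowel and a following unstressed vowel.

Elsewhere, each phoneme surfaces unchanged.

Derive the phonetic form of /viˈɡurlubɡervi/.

Rule 3 applies to /i/ (between /v/ and /ɡ/: in an unstressed syllable) → [ə].
/ɡ/ meets the environment for rule 1 (immediately after a vowel) → [ɣ].
/u/ (between /ɡ/ and /r/): rule 3 targets it, but not in an unstressed syllable → unchanged [u].
/r/ (between /u/ and /l/) fails the environment for rule 2, so it stays [r].
/u/ meets the environment for rule 3 (in an unstressed syllable) → [ə].
/b/ — between /u/ and /ɡ/, immediately after a vowel — surfaces as [β] (rule 1).
/ɡ/ — between /b/ and /e/; rule 1 does not apply here → [ɡ].
/e/ meets the environment for rule 3 (in an unstressed syllable) → [ə].
/r/ (between /e/ and /v/): rule 2 targets it, but not between two vowels → unchanged [r].
/i/ (word-final) occurs in an unstressed syllable → [ə] by rule 3.

[vəˈɣurləβɡərvə]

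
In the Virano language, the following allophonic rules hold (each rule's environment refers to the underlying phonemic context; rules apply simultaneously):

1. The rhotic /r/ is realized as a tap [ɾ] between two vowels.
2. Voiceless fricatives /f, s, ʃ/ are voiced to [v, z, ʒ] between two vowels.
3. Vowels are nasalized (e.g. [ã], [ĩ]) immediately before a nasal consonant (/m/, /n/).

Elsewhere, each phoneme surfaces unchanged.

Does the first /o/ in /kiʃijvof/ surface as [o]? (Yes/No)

/o/ (between /v/ and /f/) is in the target of rule 3 but the environment (before a nasal consonant) is not met → [o].
The actual realization is [o], which matches [o].

Yes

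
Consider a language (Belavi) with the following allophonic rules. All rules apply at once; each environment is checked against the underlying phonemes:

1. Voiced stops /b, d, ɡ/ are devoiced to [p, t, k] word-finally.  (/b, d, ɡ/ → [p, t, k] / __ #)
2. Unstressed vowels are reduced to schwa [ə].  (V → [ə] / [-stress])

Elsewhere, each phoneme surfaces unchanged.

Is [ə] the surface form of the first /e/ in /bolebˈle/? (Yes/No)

/e/ (between /l/ and /b/) occurs in an unstressed syllable → [ə] by rule 2.
The actual realization is [ə], which matches [ə].

Yes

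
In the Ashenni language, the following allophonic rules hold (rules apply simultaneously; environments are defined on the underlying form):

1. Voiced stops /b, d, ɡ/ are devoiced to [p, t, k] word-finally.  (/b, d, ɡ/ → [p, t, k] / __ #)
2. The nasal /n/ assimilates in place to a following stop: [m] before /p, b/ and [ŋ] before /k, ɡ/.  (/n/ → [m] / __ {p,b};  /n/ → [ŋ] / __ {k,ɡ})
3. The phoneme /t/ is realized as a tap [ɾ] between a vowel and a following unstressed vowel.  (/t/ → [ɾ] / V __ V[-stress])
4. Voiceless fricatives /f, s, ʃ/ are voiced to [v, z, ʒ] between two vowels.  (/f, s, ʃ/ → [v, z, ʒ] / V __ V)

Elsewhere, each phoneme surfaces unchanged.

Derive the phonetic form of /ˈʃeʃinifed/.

[ˈʃeʒinivet]

/ʃ/ (word-initial) is in the target of rule 4 but the environment (between two vowels) is not met → [ʃ].
/e/ — not in any rule's target class → [e].
/ʃ/ meets the environment for rule 4 (between two vowels) → [ʒ].
/i/ (between /ʃ/ and /n/) is unaffected → [i].
/n/ (between /i/ and /i/) fails the environment for rule 2, so it stays [n].
/i/ (between /n/ and /f/): no rule targets it → [i].
/f/ (between /i/ and /e/): between two vowels, so rule 4 applies → [v].
/e/ — not in any rule's target class → [e].
/d/ — word-final, word-finally — surfaces as [t] (rule 1).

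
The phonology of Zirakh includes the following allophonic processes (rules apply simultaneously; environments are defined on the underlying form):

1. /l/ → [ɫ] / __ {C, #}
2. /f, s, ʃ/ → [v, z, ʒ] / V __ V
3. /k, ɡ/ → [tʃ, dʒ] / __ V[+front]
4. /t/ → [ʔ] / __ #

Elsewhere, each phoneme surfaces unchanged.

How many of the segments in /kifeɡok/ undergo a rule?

Segments that undergo a rule: /k/ → [tʃ] (rule 3); /f/ → [v] (rule 2).
All other segments surface unchanged.

2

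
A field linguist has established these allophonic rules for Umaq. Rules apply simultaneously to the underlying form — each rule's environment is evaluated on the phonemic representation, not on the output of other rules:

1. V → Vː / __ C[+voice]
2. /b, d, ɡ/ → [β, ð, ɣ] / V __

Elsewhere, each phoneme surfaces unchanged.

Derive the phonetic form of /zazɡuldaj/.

[zaːzɡuːldaːj]

/z/ (word-initial): no rule targets it → [z].
/a/ (between /z/ and /z/): before a voiced consonant, so rule 1 applies → [aː].
/z/ (between /a/ and /ɡ/) is unaffected → [z].
/ɡ/ (between /z/ and /u/): rule 2 targets it, but not immediately after a vowel → unchanged [ɡ].
Rule 1 applies to /u/ (between /ɡ/ and /l/: before a voiced consonant) → [uː].
/l/ (between /u/ and /d/): no rule targets it → [l].
/d/ — between /l/ and /a/; rule 2 does not apply here → [d].
/a/ — between /d/ and /j/, before a voiced consonant — surfaces as [aː] (rule 1).
/j/ (word-final): no rule targets it → [j].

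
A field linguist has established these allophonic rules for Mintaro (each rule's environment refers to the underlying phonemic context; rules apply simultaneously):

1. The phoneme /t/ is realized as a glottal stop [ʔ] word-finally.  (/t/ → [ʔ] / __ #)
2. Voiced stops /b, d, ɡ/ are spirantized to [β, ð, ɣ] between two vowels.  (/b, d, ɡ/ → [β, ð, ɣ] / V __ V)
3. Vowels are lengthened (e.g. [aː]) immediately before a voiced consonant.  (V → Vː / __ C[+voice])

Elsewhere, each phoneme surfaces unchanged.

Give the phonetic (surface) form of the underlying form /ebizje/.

/e/ — word-initial, before a voiced consonant — surfaces as [eː] (rule 3).
/b/ meets the environment for rule 2 (between two vowels) → [β].
/i/ — between /b/ and /z/, before a voiced consonant — surfaces as [iː] (rule 3).
/e/ (word-final) is in the target of rule 3 but the environment (before a voiced consonant) is not met → [e].

[eːβiːzje]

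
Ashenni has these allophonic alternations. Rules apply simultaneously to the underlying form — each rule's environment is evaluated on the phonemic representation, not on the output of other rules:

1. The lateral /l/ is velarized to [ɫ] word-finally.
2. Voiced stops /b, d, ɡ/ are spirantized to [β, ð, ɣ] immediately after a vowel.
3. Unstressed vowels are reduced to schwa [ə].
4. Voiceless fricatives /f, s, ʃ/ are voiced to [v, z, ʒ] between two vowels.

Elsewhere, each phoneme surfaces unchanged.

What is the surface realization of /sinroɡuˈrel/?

[sənrəɣəˈreɫ]

/s/ (word-initial) is in the target of rule 4 but the environment (between two vowels) is not met → [s].
Rule 3 applies to /i/ (between /s/ and /n/: in an unstressed syllable) → [ə].
/n/ stays [n].
/r/ (between /n/ and /o/) is unaffected → [r].
Rule 3 applies to /o/ (between /r/ and /ɡ/: in an unstressed syllable) → [ə].
/ɡ/ (between /o/ and /u/): immediately after a vowel, so rule 2 applies → [ɣ].
/u/ — between /ɡ/ and /r/, in an unstressed syllable — surfaces as [ə] (rule 3).
/r/ stays [r].
/e/ — between /r/ and /l/; rule 3 does not apply here → [e].
/l/ — word-final, word-finally — surfaces as [ɫ] (rule 1).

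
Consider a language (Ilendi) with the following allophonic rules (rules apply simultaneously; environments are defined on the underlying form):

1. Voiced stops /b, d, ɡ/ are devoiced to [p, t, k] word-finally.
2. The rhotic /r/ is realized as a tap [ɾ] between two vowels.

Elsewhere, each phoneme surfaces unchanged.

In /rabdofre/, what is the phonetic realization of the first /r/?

[r]

/r/ (word-initial) is in the target of rule 2 but the environment (between two vowels) is not met → [r].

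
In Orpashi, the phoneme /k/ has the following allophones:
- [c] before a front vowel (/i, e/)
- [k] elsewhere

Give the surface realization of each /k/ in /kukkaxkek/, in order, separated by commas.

[k], [k], [k], [c], [k]

Occurrence 1 (position 1): no conditioning environment matches → elsewhere allophone [k].
Occurrence 2 (position 3): no conditioning environment matches → elsewhere allophone [k].
Occurrence 3 (position 4): no conditioning environment matches → elsewhere allophone [k].
Occurrence 4 (position 7): before a front vowel → [c].
Occurrence 5 (position 9): no conditioning environment matches → elsewhere allophone [k].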